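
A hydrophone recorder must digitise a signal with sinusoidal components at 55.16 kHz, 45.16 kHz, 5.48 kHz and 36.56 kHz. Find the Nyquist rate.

Highest-frequency component: 55.16 kHz.
Nyquist rate = 2 × 55.16 kHz = 110.32 kHz.

110.32 kHz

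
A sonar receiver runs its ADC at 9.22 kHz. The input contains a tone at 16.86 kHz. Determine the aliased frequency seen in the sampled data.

16.86 kHz mod fs = 7.64 kHz.
7.64 kHz > fs/2 = 4.61 kHz, folds to fs − 7.64 kHz = 1.58 kHz.

1.58 kHz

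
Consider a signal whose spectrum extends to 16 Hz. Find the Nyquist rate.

Nyquist rate = 2 × 16 Hz = 32 Hz.

32 Hz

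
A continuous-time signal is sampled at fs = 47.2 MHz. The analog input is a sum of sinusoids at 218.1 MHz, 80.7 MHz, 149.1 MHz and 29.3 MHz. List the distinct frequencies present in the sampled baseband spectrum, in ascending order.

fs/2 = 23.6 MHz.
218.1 MHz mod fs = 29.3 MHz.
29.3 MHz > fs/2 = 23.6 MHz, folds to fs − 29.3 MHz = 17.9 MHz.
80.7 MHz mod fs = 33.5 MHz.
33.5 MHz > fs/2 = 23.6 MHz, folds to fs − 33.5 MHz = 13.7 MHz.
149.1 MHz mod fs = 7.5 MHz.
7.5 MHz ≤ fs/2 = 23.6 MHz, appears at 7.5 MHz.
29.3 MHz > fs/2 = 23.6 MHz, folds to fs − 29.3 MHz = 17.9 MHz.
Distinct values: {7.5 MHz, 13.7 MHz, 17.9 MHz}.

7.5 MHz, 13.7 MHz, 17.9 MHz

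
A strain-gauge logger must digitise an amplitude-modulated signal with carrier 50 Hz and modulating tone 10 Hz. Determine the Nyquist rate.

120 Hz

AM sidebands sit at fc ± fm = 40 Hz and 60 Hz.
Highest-frequency component: 60 Hz.
Nyquist rate = 2 × 60 Hz = 120 Hz.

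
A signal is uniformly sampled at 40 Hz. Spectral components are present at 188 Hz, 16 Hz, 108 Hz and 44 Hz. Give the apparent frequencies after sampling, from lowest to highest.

fs/2 = 20 Hz.
188 Hz mod fs = 28 Hz.
28 Hz > fs/2 = 20 Hz, folds to fs − 28 Hz = 12 Hz.
16 Hz ≤ fs/2 = 20 Hz, passes unchanged.
108 Hz mod fs = 28 Hz.
28 Hz > fs/2 = 20 Hz, folds to fs − 28 Hz = 12 Hz.
44 Hz mod fs = 4 Hz.
4 Hz ≤ fs/2 = 20 Hz, appears at 4 Hz.
Distinct values: {4 Hz, 12 Hz, 16 Hz}.

4 Hz, 12 Hz, 16 Hz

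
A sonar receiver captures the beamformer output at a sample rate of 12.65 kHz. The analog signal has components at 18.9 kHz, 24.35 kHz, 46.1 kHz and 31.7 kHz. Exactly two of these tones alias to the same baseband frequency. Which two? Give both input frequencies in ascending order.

fs/2 = 6.325 kHz.
18.9 kHz mod fs = 6.25 kHz.
6.25 kHz ≤ fs/2 = 6.325 kHz, appears at 6.25 kHz.
24.35 kHz mod fs = 11.7 kHz.
11.7 kHz > fs/2 = 6.325 kHz, folds to fs − 11.7 kHz = 0.95 kHz.
46.1 kHz mod fs = 8.15 kHz.
8.15 kHz > fs/2 = 6.325 kHz, folds to fs − 8.15 kHz = 4.5 kHz.
31.7 kHz mod fs = 6.4 kHz.
6.4 kHz > fs/2 = 6.325 kHz, folds to fs − 6.4 kHz = 6.25 kHz.
18.9 kHz and 31.7 kHz both map to 6.25 kHz.

18.9 kHz, 31.7 kHz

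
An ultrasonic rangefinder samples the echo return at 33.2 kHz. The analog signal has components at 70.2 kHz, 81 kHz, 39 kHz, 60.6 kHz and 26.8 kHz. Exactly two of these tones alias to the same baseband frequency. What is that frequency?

5.8 kHz

fs/2 = 16.6 kHz.
70.2 kHz mod fs = 3.8 kHz.
3.8 kHz ≤ fs/2 = 16.6 kHz, appears at 3.8 kHz.
81 kHz mod fs = 14.6 kHz.
14.6 kHz ≤ fs/2 = 16.6 kHz, appears at 14.6 kHz.
39 kHz mod fs = 5.8 kHz.
5.8 kHz ≤ fs/2 = 16.6 kHz, appears at 5.8 kHz.
60.6 kHz mod fs = 27.4 kHz.
27.4 kHz > fs/2 = 16.6 kHz, folds to fs − 27.4 kHz = 5.8 kHz.
26.8 kHz > fs/2 = 16.6 kHz, folds to fs − 26.8 kHz = 6.4 kHz.
39 kHz and 60.6 kHz both map to 5.8 kHz.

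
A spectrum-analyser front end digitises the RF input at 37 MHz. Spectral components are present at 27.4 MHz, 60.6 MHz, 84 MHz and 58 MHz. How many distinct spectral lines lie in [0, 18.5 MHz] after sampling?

4

fs/2 = 18.5 MHz.
27.4 MHz > fs/2 = 18.5 MHz, folds to fs − 27.4 MHz = 9.6 MHz.
60.6 MHz mod fs = 23.6 MHz.
23.6 MHz > fs/2 = 18.5 MHz, folds to fs − 23.6 MHz = 13.4 MHz.
84 MHz mod fs = 10 MHz.
10 MHz ≤ fs/2 = 18.5 MHz, appears at 10 MHz.
58 MHz mod fs = 21 MHz.
21 MHz > fs/2 = 18.5 MHz, folds to fs − 21 MHz = 16 MHz.
Distinct values: {9.6 MHz, 10 MHz, 13.4 MHz, 16 MHz} → 4.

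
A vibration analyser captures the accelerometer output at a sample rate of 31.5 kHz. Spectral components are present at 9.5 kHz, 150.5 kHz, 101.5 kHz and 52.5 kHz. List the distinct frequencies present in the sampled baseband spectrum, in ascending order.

fs/2 = 15.75 kHz.
9.5 kHz ≤ fs/2 = 15.75 kHz, passes unchanged.
150.5 kHz mod fs = 24.5 kHz.
24.5 kHz > fs/2 = 15.75 kHz, folds to fs − 24.5 kHz = 7 kHz.
101.5 kHz mod fs = 7 kHz.
7 kHz ≤ fs/2 = 15.75 kHz, appears at 7 kHz.
52.5 kHz mod fs = 21 kHz.
21 kHz > fs/2 = 15.75 kHz, folds to fs − 21 kHz = 10.5 kHz.
Distinct values: {7 kHz, 9.5 kHz, 10.5 kHz}.

7 kHz, 9.5 kHz, 10.5 kHz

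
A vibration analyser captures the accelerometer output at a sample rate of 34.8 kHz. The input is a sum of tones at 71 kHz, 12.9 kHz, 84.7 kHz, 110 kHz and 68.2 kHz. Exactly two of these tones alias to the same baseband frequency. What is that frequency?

fs/2 = 17.4 kHz.
71 kHz mod fs = 1.4 kHz.
1.4 kHz ≤ fs/2 = 17.4 kHz, appears at 1.4 kHz.
12.9 kHz ≤ fs/2 = 17.4 kHz, passes unchanged.
84.7 kHz mod fs = 15.1 kHz.
15.1 kHz ≤ fs/2 = 17.4 kHz, appears at 15.1 kHz.
110 kHz mod fs = 5.6 kHz.
5.6 kHz ≤ fs/2 = 17.4 kHz, appears at 5.6 kHz.
68.2 kHz mod fs = 33.4 kHz.
33.4 kHz > fs/2 = 17.4 kHz, folds to fs − 33.4 kHz = 1.4 kHz.
68.2 kHz and 71 kHz both map to 1.4 kHz.

1.4 kHz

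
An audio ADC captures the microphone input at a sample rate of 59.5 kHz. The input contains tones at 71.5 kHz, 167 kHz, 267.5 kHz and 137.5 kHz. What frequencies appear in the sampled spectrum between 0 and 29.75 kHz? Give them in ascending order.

11.5 kHz, 12 kHz, 18.5 kHz, 29.5 kHz

fs/2 = 29.75 kHz.
71.5 kHz mod fs = 12 kHz.
12 kHz ≤ fs/2 = 29.75 kHz, appears at 12 kHz.
167 kHz mod fs = 48 kHz.
48 kHz > fs/2 = 29.75 kHz, folds to fs − 48 kHz = 11.5 kHz.
267.5 kHz mod fs = 29.5 kHz.
29.5 kHz ≤ fs/2 = 29.75 kHz, appears at 29.5 kHz.
137.5 kHz mod fs = 18.5 kHz.
18.5 kHz ≤ fs/2 = 29.75 kHz, appears at 18.5 kHz.
Distinct values: {11.5 kHz, 12 kHz, 18.5 kHz, 29.5 kHz}.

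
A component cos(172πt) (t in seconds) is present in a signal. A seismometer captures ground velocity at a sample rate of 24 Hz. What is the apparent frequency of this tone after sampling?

ω = 172π rad/s → f = ω/(2π) = 86 Hz.
86 Hz mod fs = 14 Hz.
14 Hz > fs/2 = 12 Hz, folds to fs − 14 Hz = 10 Hz.

10 Hz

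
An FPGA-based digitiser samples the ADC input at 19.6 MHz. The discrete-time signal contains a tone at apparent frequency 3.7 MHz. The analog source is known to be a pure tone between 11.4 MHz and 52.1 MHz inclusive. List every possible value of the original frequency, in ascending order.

Frequencies that alias to 3.7 MHz are k·fs ± 3.7 MHz for integer k ≥ 0.
k=0: 3.7 MHz.
k=1: 15.9 MHz, 23.3 MHz.
k=2: 35.5 MHz, 42.9 MHz.
k=3: 55.1 MHz, 62.5 MHz.
Within [11.4 MHz, 52.1 MHz]: 15.9 MHz, 23.3 MHz, 35.5 MHz, 42.9 MHz.

15.9 MHz, 23.3 MHz, 35.5 MHz, 42.9 MHz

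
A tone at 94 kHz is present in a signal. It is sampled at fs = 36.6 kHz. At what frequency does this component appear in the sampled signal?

15.8 kHz

94 kHz mod fs = 20.8 kHz.
20.8 kHz > fs/2 = 18.3 kHz, folds to fs − 20.8 kHz = 15.8 kHz.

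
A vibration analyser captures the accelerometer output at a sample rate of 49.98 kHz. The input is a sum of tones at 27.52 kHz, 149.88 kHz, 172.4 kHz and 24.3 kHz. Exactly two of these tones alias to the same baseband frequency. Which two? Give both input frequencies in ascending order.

27.52 kHz, 172.4 kHz

fs/2 = 24.99 kHz.
27.52 kHz > fs/2 = 24.99 kHz, folds to fs − 27.52 kHz = 22.46 kHz.
149.88 kHz mod fs = 49.92 kHz.
49.92 kHz > fs/2 = 24.99 kHz, folds to fs − 49.92 kHz = 0.06 kHz.
172.4 kHz mod fs = 22.46 kHz.
22.46 kHz ≤ fs/2 = 24.99 kHz, appears at 22.46 kHz.
24.3 kHz ≤ fs/2 = 24.99 kHz, passes unchanged.
27.52 kHz and 172.4 kHz both map to 22.46 kHz.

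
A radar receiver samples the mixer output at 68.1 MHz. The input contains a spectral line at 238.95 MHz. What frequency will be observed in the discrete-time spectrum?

33.45 MHz

238.95 MHz mod fs = 34.65 MHz.
34.65 MHz > fs/2 = 34.05 MHz, folds to fs − 34.65 MHz = 33.45 MHz.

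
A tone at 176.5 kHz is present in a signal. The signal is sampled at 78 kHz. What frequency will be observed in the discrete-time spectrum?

20.5 kHz

176.5 kHz mod fs = 20.5 kHz.
20.5 kHz ≤ fs/2 = 39 kHz, appears at 20.5 kHz.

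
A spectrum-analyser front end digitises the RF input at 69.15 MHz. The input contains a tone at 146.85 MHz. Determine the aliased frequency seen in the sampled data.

8.55 MHz

146.85 MHz mod fs = 8.55 MHz.
8.55 MHz ≤ fs/2 = 34.575 MHz, appears at 8.55 MHz.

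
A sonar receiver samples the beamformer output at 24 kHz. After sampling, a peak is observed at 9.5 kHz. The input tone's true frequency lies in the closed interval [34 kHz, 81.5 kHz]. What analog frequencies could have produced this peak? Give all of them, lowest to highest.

Frequencies that alias to 9.5 kHz are k·fs ± 9.5 kHz for integer k ≥ 0.
k=0: 9.5 kHz.
k=1: 14.5 kHz, 33.5 kHz.
k=2: 38.5 kHz, 57.5 kHz.
k=3: 62.5 kHz, 81.5 kHz.
k=4: 86.5 kHz, 105.5 kHz.
Within [34 kHz, 81.5 kHz]: 38.5 kHz, 57.5 kHz, 62.5 kHz, 81.5 kHz.

38.5 kHz, 57.5 kHz, 62.5 kHz, 81.5 kHz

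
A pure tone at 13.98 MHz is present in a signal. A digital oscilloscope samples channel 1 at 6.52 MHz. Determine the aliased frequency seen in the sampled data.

0.94 MHz

13.98 MHz mod fs = 0.94 MHz.
0.94 MHz ≤ fs/2 = 3.26 MHz, appears at 0.94 MHz.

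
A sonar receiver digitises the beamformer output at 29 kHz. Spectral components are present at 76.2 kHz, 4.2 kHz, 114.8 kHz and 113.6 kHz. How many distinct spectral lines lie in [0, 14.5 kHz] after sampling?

4

fs/2 = 14.5 kHz.
76.2 kHz mod fs = 18.2 kHz.
18.2 kHz > fs/2 = 14.5 kHz, folds to fs − 18.2 kHz = 10.8 kHz.
4.2 kHz ≤ fs/2 = 14.5 kHz, passes unchanged.
114.8 kHz mod fs = 27.8 kHz.
27.8 kHz > fs/2 = 14.5 kHz, folds to fs − 27.8 kHz = 1.2 kHz.
113.6 kHz mod fs = 26.6 kHz.
26.6 kHz > fs/2 = 14.5 kHz, folds to fs − 26.6 kHz = 2.4 kHz.
Distinct values: {1.2 kHz, 2.4 kHz, 4.2 kHz, 10.8 kHz} → 4.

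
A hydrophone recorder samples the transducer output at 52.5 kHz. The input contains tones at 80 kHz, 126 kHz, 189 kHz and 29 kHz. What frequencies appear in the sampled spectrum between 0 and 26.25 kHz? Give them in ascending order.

fs/2 = 26.25 kHz.
80 kHz mod fs = 27.5 kHz.
27.5 kHz > fs/2 = 26.25 kHz, folds to fs − 27.5 kHz = 25 kHz.
126 kHz mod fs = 21 kHz.
21 kHz ≤ fs/2 = 26.25 kHz, appears at 21 kHz.
189 kHz mod fs = 31.5 kHz.
31.5 kHz > fs/2 = 26.25 kHz, folds to fs − 31.5 kHz = 21 kHz.
29 kHz > fs/2 = 26.25 kHz, folds to fs − 29 kHz = 23.5 kHz.
Distinct values: {21 kHz, 23.5 kHz, 25 kHz}.

21 kHz, 23.5 kHz, 25 kHz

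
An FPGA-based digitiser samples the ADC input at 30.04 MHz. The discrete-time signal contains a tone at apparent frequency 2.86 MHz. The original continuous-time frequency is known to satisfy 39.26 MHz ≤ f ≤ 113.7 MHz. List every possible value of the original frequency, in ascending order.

57.22 MHz, 62.94 MHz, 87.26 MHz, 92.98 MHz

Frequencies that alias to 2.86 MHz are k·fs ± 2.86 MHz for integer k ≥ 0.
k=0: 2.86 MHz.
k=1: 27.18 MHz, 32.9 MHz.
k=2: 57.22 MHz, 62.94 MHz.
k=3: 87.26 MHz, 92.98 MHz.
k=4: 117.3 MHz, 123.02 MHz.
Within [39.26 MHz, 113.7 MHz]: 57.22 MHz, 62.94 MHz, 87.26 MHz, 92.98 MHz.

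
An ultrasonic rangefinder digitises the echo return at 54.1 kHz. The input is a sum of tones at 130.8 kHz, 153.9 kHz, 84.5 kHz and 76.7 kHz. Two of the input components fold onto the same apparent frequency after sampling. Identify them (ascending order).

76.7 kHz, 130.8 kHz

fs/2 = 27.05 kHz.
130.8 kHz mod fs = 22.6 kHz.
22.6 kHz ≤ fs/2 = 27.05 kHz, appears at 22.6 kHz.
153.9 kHz mod fs = 45.7 kHz.
45.7 kHz > fs/2 = 27.05 kHz, folds to fs − 45.7 kHz = 8.4 kHz.
84.5 kHz mod fs = 30.4 kHz.
30.4 kHz > fs/2 = 27.05 kHz, folds to fs − 30.4 kHz = 23.7 kHz.
76.7 kHz mod fs = 22.6 kHz.
22.6 kHz ≤ fs/2 = 27.05 kHz, appears at 22.6 kHz.
76.7 kHz and 130.8 kHz both map to 22.6 kHz.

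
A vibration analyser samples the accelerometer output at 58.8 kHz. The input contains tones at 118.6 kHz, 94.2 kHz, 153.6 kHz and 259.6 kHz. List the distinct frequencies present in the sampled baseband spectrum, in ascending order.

1 kHz, 22.8 kHz, 23.4 kHz, 24.4 kHz

fs/2 = 29.4 kHz.
118.6 kHz mod fs = 1 kHz.
1 kHz ≤ fs/2 = 29.4 kHz, appears at 1 kHz.
94.2 kHz mod fs = 35.4 kHz.
35.4 kHz > fs/2 = 29.4 kHz, folds to fs − 35.4 kHz = 23.4 kHz.
153.6 kHz mod fs = 36 kHz.
36 kHz > fs/2 = 29.4 kHz, folds to fs − 36 kHz = 22.8 kHz.
259.6 kHz mod fs = 24.4 kHz.
24.4 kHz ≤ fs/2 = 29.4 kHz, appears at 24.4 kHz.
Distinct values: {1 kHz, 22.8 kHz, 23.4 kHz, 24.4 kHz}.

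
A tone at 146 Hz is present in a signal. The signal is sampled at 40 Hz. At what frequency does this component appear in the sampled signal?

146 Hz mod fs = 26 Hz.
26 Hz > fs/2 = 20 Hz, folds to fs − 26 Hz = 14 Hz.

14 Hz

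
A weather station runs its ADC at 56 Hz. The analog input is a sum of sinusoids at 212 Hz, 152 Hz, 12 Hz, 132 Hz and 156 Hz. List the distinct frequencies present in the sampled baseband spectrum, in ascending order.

fs/2 = 28 Hz.
212 Hz mod fs = 44 Hz.
44 Hz > fs/2 = 28 Hz, folds to fs − 44 Hz = 12 Hz.
152 Hz mod fs = 40 Hz.
40 Hz > fs/2 = 28 Hz, folds to fs − 40 Hz = 16 Hz.
12 Hz ≤ fs/2 = 28 Hz, passes unchanged.
132 Hz mod fs = 20 Hz.
20 Hz ≤ fs/2 = 28 Hz, appears at 20 Hz.
156 Hz mod fs = 44 Hz.
44 Hz > fs/2 = 28 Hz, folds to fs − 44 Hz = 12 Hz.
Distinct values: {12 Hz, 16 Hz, 20 Hz}.

12 Hz, 16 Hz, 20 Hz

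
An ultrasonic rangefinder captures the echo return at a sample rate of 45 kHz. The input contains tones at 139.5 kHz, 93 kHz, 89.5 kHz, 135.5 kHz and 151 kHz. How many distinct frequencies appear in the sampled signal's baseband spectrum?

fs/2 = 22.5 kHz.
139.5 kHz mod fs = 4.5 kHz.
4.5 kHz ≤ fs/2 = 22.5 kHz, appears at 4.5 kHz.
93 kHz mod fs = 3 kHz.
3 kHz ≤ fs/2 = 22.5 kHz, appears at 3 kHz.
89.5 kHz mod fs = 44.5 kHz.
44.5 kHz > fs/2 = 22.5 kHz, folds to fs − 44.5 kHz = 0.5 kHz.
135.5 kHz mod fs = 0.5 kHz.
0.5 kHz ≤ fs/2 = 22.5 kHz, appears at 0.5 kHz.
151 kHz mod fs = 16 kHz.
16 kHz ≤ fs/2 = 22.5 kHz, appears at 16 kHz.
Distinct values: {0.5 kHz, 3 kHz, 4.5 kHz, 16 kHz} → 4.

4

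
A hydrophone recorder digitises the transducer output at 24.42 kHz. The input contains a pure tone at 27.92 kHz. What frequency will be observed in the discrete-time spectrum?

3.5 kHz

27.92 kHz mod fs = 3.5 kHz.
3.5 kHz ≤ fs/2 = 12.21 kHz, appears at 3.5 kHz.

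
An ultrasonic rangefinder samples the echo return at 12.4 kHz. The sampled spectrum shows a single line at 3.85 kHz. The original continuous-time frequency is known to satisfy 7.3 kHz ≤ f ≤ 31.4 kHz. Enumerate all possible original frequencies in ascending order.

8.55 kHz, 16.25 kHz, 20.95 kHz, 28.65 kHz

Frequencies that alias to 3.85 kHz are k·fs ± 3.85 kHz for integer k ≥ 0.
k=0: 3.85 kHz.
k=1: 8.55 kHz, 16.25 kHz.
k=2: 20.95 kHz, 28.65 kHz.
k=3: 33.35 kHz, 41.05 kHz.
Within [7.3 kHz, 31.4 kHz]: 8.55 kHz, 16.25 kHz, 20.95 kHz, 28.65 kHz.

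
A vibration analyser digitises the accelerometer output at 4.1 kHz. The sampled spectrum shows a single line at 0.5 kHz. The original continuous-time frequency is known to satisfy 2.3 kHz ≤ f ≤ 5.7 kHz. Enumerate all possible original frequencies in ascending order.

3.6 kHz, 4.6 kHz

Frequencies that alias to 0.5 kHz are k·fs ± 0.5 kHz for integer k ≥ 0.
k=0: 0.5 kHz.
k=1: 3.6 kHz, 4.6 kHz.
k=2: 7.7 kHz, 8.7 kHz.
Within [2.3 kHz, 5.7 kHz]: 3.6 kHz, 4.6 kHz.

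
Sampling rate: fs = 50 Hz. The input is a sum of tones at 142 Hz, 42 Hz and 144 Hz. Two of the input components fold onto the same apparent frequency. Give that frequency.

8 Hz

fs/2 = 25 Hz.
142 Hz mod fs = 42 Hz.
42 Hz > fs/2 = 25 Hz, folds to fs − 42 Hz = 8 Hz.
42 Hz > fs/2 = 25 Hz, folds to fs − 42 Hz = 8 Hz.
144 Hz mod fs = 44 Hz.
44 Hz > fs/2 = 25 Hz, folds to fs − 44 Hz = 6 Hz.
42 Hz and 142 Hz both map to 8 Hz.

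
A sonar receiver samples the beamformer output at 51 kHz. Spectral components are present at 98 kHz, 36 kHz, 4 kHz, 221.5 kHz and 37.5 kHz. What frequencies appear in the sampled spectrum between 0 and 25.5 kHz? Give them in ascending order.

fs/2 = 25.5 kHz.
98 kHz mod fs = 47 kHz.
47 kHz > fs/2 = 25.5 kHz, folds to fs − 47 kHz = 4 kHz.
36 kHz > fs/2 = 25.5 kHz, folds to fs − 36 kHz = 15 kHz.
4 kHz ≤ fs/2 = 25.5 kHz, passes unchanged.
221.5 kHz mod fs = 17.5 kHz.
17.5 kHz ≤ fs/2 = 25.5 kHz, appears at 17.5 kHz.
37.5 kHz > fs/2 = 25.5 kHz, folds to fs − 37.5 kHz = 13.5 kHz.
Distinct values: {4 kHz, 13.5 kHz, 15 kHz, 17.5 kHz}.

4 kHz, 13.5 kHz, 15 kHz, 17.5 kHz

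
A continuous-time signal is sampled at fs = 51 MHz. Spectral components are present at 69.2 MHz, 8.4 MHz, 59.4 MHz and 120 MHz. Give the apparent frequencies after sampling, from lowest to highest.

fs/2 = 25.5 MHz.
69.2 MHz mod fs = 18.2 MHz.
18.2 MHz ≤ fs/2 = 25.5 MHz, appears at 18.2 MHz.
8.4 MHz ≤ fs/2 = 25.5 MHz, passes unchanged.
59.4 MHz mod fs = 8.4 MHz.
8.4 MHz ≤ fs/2 = 25.5 MHz, appears at 8.4 MHz.
120 MHz mod fs = 18 MHz.
18 MHz ≤ fs/2 = 25.5 MHz, appears at 18 MHz.
Distinct values: {8.4 MHz, 18 MHz, 18.2 MHz}.

8.4 MHz, 18 MHz, 18.2 MHz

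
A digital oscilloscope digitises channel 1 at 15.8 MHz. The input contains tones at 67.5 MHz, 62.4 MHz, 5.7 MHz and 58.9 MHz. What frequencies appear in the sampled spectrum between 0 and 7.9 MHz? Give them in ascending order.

0.8 MHz, 4.3 MHz, 5.7 MHz

fs/2 = 7.9 MHz.
67.5 MHz mod fs = 4.3 MHz.
4.3 MHz ≤ fs/2 = 7.9 MHz, appears at 4.3 MHz.
62.4 MHz mod fs = 15 MHz.
15 MHz > fs/2 = 7.9 MHz, folds to fs − 15 MHz = 0.8 MHz.
5.7 MHz ≤ fs/2 = 7.9 MHz, passes unchanged.
58.9 MHz mod fs = 11.5 MHz.
11.5 MHz > fs/2 = 7.9 MHz, folds to fs − 11.5 MHz = 4.3 MHz.
Distinct values: {0.8 MHz, 4.3 MHz, 5.7 MHz}.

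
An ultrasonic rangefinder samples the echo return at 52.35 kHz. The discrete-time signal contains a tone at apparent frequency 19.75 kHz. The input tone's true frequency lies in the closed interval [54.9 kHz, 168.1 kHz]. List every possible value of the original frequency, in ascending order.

72.1 kHz, 84.95 kHz, 124.45 kHz, 137.3 kHz

Frequencies that alias to 19.75 kHz are k·fs ± 19.75 kHz for integer k ≥ 0.
k=0: 19.75 kHz.
k=1: 32.6 kHz, 72.1 kHz.
k=2: 84.95 kHz, 124.45 kHz.
k=3: 137.3 kHz, 176.8 kHz.
k=4: 189.65 kHz, 229.15 kHz.
Within [54.9 kHz, 168.1 kHz]: 72.1 kHz, 84.95 kHz, 124.45 kHz, 137.3 kHz.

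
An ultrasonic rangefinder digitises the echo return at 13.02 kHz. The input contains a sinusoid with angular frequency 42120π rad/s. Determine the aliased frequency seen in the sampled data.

ω = 42120π rad/s → f = ω/(2π) = 21060 Hz = 21.06 kHz.
21.06 kHz mod fs = 8.04 kHz.
8.04 kHz > fs/2 = 6.51 kHz, folds to fs − 8.04 kHz = 4.98 kHz.

4.98 kHz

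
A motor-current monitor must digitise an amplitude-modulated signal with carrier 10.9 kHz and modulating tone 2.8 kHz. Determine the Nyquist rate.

27.4 kHz

AM sidebands sit at fc ± fm = 8.1 kHz and 13.7 kHz.
Highest-frequency component: 13.7 kHz.
Nyquist rate = 2 × 13.7 kHz = 27.4 kHz.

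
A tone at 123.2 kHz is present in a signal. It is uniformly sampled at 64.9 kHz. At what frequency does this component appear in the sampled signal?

123.2 kHz mod fs = 58.3 kHz.
58.3 kHz > fs/2 = 32.45 kHz, folds to fs − 58.3 kHz = 6.6 kHz.

6.6 kHz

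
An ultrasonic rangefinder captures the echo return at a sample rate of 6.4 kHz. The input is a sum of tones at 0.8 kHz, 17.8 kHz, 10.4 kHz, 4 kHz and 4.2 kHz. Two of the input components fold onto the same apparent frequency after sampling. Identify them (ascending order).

4 kHz, 10.4 kHz

fs/2 = 3.2 kHz.
0.8 kHz ≤ fs/2 = 3.2 kHz, passes unchanged.
17.8 kHz mod fs = 5 kHz.
5 kHz > fs/2 = 3.2 kHz, folds to fs − 5 kHz = 1.4 kHz.
10.4 kHz mod fs = 4 kHz.
4 kHz > fs/2 = 3.2 kHz, folds to fs − 4 kHz = 2.4 kHz.
4 kHz > fs/2 = 3.2 kHz, folds to fs − 4 kHz = 2.4 kHz.
4.2 kHz > fs/2 = 3.2 kHz, folds to fs − 4.2 kHz = 2.2 kHz.
4 kHz and 10.4 kHz both map to 2.4 kHz.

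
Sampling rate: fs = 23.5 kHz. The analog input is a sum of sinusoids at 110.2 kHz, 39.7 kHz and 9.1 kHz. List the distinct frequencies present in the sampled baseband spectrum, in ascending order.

7.3 kHz, 9.1 kHz

fs/2 = 11.75 kHz.
110.2 kHz mod fs = 16.2 kHz.
16.2 kHz > fs/2 = 11.75 kHz, folds to fs − 16.2 kHz = 7.3 kHz.
39.7 kHz mod fs = 16.2 kHz.
16.2 kHz > fs/2 = 11.75 kHz, folds to fs − 16.2 kHz = 7.3 kHz.
9.1 kHz ≤ fs/2 = 11.75 kHz, passes unchanged.
Distinct values: {7.3 kHz, 9.1 kHz}.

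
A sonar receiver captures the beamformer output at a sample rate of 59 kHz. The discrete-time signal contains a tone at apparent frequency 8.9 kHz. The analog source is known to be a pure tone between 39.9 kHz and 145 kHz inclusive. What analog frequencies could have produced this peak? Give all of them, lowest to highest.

Frequencies that alias to 8.9 kHz are k·fs ± 8.9 kHz for integer k ≥ 0.
k=0: 8.9 kHz.
k=1: 50.1 kHz, 67.9 kHz.
k=2: 109.1 kHz, 126.9 kHz.
k=3: 168.1 kHz, 185.9 kHz.
Within [39.9 kHz, 145 kHz]: 50.1 kHz, 67.9 kHz, 109.1 kHz, 126.9 kHz.

50.1 kHz, 67.9 kHz, 109.1 kHz, 126.9 kHz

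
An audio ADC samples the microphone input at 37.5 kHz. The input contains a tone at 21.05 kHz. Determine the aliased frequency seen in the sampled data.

21.05 kHz > fs/2 = 18.75 kHz, folds to fs − 21.05 kHz = 16.45 kHz.

16.45 kHz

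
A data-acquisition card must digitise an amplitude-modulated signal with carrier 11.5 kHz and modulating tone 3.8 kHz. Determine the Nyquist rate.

AM sidebands sit at fc ± fm = 7.7 kHz and 15.3 kHz.
Highest-frequency component: 15.3 kHz.
Nyquist rate = 2 × 15.3 kHz = 30.6 kHz.

30.6 kHz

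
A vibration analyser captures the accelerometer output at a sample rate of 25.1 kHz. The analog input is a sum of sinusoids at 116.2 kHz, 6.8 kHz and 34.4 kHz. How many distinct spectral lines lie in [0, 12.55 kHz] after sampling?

fs/2 = 12.55 kHz.
116.2 kHz mod fs = 15.8 kHz.
15.8 kHz > fs/2 = 12.55 kHz, folds to fs − 15.8 kHz = 9.3 kHz.
6.8 kHz ≤ fs/2 = 12.55 kHz, passes unchanged.
34.4 kHz mod fs = 9.3 kHz.
9.3 kHz ≤ fs/2 = 12.55 kHz, appears at 9.3 kHz.
Distinct values: {6.8 kHz, 9.3 kHz} → 2.

2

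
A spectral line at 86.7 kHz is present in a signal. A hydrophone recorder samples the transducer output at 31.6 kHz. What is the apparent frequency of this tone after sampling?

8.1 kHz

86.7 kHz mod fs = 23.5 kHz.
23.5 kHz > fs/2 = 15.8 kHz, folds to fs − 23.5 kHz = 8.1 kHz.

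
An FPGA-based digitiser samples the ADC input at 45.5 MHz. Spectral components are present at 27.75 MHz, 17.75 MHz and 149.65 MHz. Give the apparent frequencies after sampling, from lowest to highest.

fs/2 = 22.75 MHz.
27.75 MHz > fs/2 = 22.75 MHz, folds to fs − 27.75 MHz = 17.75 MHz.
17.75 MHz ≤ fs/2 = 22.75 MHz, passes unchanged.
149.65 MHz mod fs = 13.15 MHz.
13.15 MHz ≤ fs/2 = 22.75 MHz, appears at 13.15 MHz.
Distinct values: {13.15 MHz, 17.75 MHz}.

13.15 MHz, 17.75 MHz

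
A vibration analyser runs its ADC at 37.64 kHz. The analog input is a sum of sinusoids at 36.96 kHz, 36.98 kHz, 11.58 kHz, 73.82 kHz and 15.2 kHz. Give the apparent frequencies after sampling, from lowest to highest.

fs/2 = 18.82 kHz.
36.96 kHz > fs/2 = 18.82 kHz, folds to fs − 36.96 kHz = 0.68 kHz.
36.98 kHz > fs/2 = 18.82 kHz, folds to fs − 36.98 kHz = 0.66 kHz.
11.58 kHz ≤ fs/2 = 18.82 kHz, passes unchanged.
73.82 kHz mod fs = 36.18 kHz.
36.18 kHz > fs/2 = 18.82 kHz, folds to fs − 36.18 kHz = 1.46 kHz.
15.2 kHz ≤ fs/2 = 18.82 kHz, passes unchanged.
Distinct values: {0.66 kHz, 0.68 kHz, 1.46 kHz, 11.58 kHz, 15.2 kHz}.

0.66 kHz, 0.68 kHz, 1.46 kHz, 11.58 kHz, 15.2 kHz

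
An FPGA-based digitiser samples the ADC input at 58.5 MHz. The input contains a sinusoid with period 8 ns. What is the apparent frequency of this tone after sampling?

T = 8 ns → f = 1/T = 125 MHz.
125 MHz mod fs = 8 MHz.
8 MHz ≤ fs/2 = 29.25 MHz, appears at 8 MHz.

8 MHz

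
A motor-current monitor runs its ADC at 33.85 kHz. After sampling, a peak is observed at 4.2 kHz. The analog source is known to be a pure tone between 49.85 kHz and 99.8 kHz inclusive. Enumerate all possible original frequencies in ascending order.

Frequencies that alias to 4.2 kHz are k·fs ± 4.2 kHz for integer k ≥ 0.
k=0: 4.2 kHz.
k=1: 29.65 kHz, 38.05 kHz.
k=2: 63.5 kHz, 71.9 kHz.
k=3: 97.35 kHz, 105.75 kHz.
k=4: 131.2 kHz, 139.6 kHz.
Within [49.85 kHz, 99.8 kHz]: 63.5 kHz, 71.9 kHz, 97.35 kHz.

63.5 kHz, 71.9 kHz, 97.35 kHz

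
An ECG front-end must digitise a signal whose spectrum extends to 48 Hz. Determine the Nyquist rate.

96 Hz

Nyquist rate = 2 × 48 Hz = 96 Hz.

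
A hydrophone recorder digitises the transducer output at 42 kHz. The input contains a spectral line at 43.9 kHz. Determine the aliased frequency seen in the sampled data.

43.9 kHz mod fs = 1.9 kHz.
1.9 kHz ≤ fs/2 = 21 kHz, appears at 1.9 kHz.

1.9 kHz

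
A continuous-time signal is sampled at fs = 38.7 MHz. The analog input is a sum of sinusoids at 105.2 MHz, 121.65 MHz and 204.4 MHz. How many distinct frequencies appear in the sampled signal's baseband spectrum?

fs/2 = 19.35 MHz.
105.2 MHz mod fs = 27.8 MHz.
27.8 MHz > fs/2 = 19.35 MHz, folds to fs − 27.8 MHz = 10.9 MHz.
121.65 MHz mod fs = 5.55 MHz.
5.55 MHz ≤ fs/2 = 19.35 MHz, appears at 5.55 MHz.
204.4 MHz mod fs = 10.9 MHz.
10.9 MHz ≤ fs/2 = 19.35 MHz, appears at 10.9 MHz.
Distinct values: {5.55 MHz, 10.9 MHz} → 2.

2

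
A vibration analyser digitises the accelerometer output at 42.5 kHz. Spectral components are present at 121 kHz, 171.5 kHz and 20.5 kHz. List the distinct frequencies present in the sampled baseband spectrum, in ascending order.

1.5 kHz, 6.5 kHz, 20.5 kHz

fs/2 = 21.25 kHz.
121 kHz mod fs = 36 kHz.
36 kHz > fs/2 = 21.25 kHz, folds to fs − 36 kHz = 6.5 kHz.
171.5 kHz mod fs = 1.5 kHz.
1.5 kHz ≤ fs/2 = 21.25 kHz, appears at 1.5 kHz.
20.5 kHz ≤ fs/2 = 21.25 kHz, passes unchanged.
Distinct values: {1.5 kHz, 6.5 kHz, 20.5 kHz}.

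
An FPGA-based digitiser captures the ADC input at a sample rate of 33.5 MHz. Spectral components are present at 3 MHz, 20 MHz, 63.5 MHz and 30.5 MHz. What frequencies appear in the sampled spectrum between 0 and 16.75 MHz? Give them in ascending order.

3 MHz, 3.5 MHz, 13.5 MHz

fs/2 = 16.75 MHz.
3 MHz ≤ fs/2 = 16.75 MHz, passes unchanged.
20 MHz > fs/2 = 16.75 MHz, folds to fs − 20 MHz = 13.5 MHz.
63.5 MHz mod fs = 30 MHz.
30 MHz > fs/2 = 16.75 MHz, folds to fs − 30 MHz = 3.5 MHz.
30.5 MHz > fs/2 = 16.75 MHz, folds to fs − 30.5 MHz = 3 MHz.
Distinct values: {3 MHz, 3.5 MHz, 13.5 MHz}.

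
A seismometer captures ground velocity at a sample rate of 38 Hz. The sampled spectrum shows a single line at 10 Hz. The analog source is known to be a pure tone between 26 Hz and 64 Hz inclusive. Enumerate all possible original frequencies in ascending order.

28 Hz, 48 Hz

Frequencies that alias to 10 Hz are k·fs ± 10 Hz for integer k ≥ 0.
k=0: 10 Hz.
k=1: 28 Hz, 48 Hz.
k=2: 66 Hz, 86 Hz.
Within [26 Hz, 64 Hz]: 28 Hz, 48 Hz.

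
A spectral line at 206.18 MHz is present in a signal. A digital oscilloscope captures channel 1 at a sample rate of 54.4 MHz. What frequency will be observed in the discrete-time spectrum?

206.18 MHz mod fs = 42.98 MHz.
42.98 MHz > fs/2 = 27.2 MHz, folds to fs − 42.98 MHz = 11.42 MHz.

11.42 MHz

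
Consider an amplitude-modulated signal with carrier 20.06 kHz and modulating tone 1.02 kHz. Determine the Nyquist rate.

AM sidebands sit at fc ± fm = 19.04 kHz and 21.08 kHz.
Highest-frequency component: 21.08 kHz.
Nyquist rate = 2 × 21.08 kHz = 42.16 kHz.

42.16 kHz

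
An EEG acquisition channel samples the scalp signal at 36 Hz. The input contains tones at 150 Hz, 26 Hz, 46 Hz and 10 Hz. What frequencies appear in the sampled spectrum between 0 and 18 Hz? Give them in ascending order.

6 Hz, 10 Hz

fs/2 = 18 Hz.
150 Hz mod fs = 6 Hz.
6 Hz ≤ fs/2 = 18 Hz, appears at 6 Hz.
26 Hz > fs/2 = 18 Hz, folds to fs − 26 Hz = 10 Hz.
46 Hz mod fs = 10 Hz.
10 Hz ≤ fs/2 = 18 Hz, appears at 10 Hz.
10 Hz ≤ fs/2 = 18 Hz, passes unchanged.
Distinct values: {6 Hz, 10 Hz}.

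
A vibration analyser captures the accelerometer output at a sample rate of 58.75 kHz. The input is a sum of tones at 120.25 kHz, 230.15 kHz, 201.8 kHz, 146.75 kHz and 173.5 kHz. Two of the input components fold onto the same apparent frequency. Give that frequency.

fs/2 = 29.375 kHz.
120.25 kHz mod fs = 2.75 kHz.
2.75 kHz ≤ fs/2 = 29.375 kHz, appears at 2.75 kHz.
230.15 kHz mod fs = 53.9 kHz.
53.9 kHz > fs/2 = 29.375 kHz, folds to fs − 53.9 kHz = 4.85 kHz.
201.8 kHz mod fs = 25.55 kHz.
25.55 kHz ≤ fs/2 = 29.375 kHz, appears at 25.55 kHz.
146.75 kHz mod fs = 29.25 kHz.
29.25 kHz ≤ fs/2 = 29.375 kHz, appears at 29.25 kHz.
173.5 kHz mod fs = 56 kHz.
56 kHz > fs/2 = 29.375 kHz, folds to fs − 56 kHz = 2.75 kHz.
120.25 kHz and 173.5 kHz both map to 2.75 kHz.

2.75 kHz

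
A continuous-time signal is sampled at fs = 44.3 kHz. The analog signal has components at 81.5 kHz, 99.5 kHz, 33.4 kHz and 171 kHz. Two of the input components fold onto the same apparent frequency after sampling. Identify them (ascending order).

fs/2 = 22.15 kHz.
81.5 kHz mod fs = 37.2 kHz.
37.2 kHz > fs/2 = 22.15 kHz, folds to fs − 37.2 kHz = 7.1 kHz.
99.5 kHz mod fs = 10.9 kHz.
10.9 kHz ≤ fs/2 = 22.15 kHz, appears at 10.9 kHz.
33.4 kHz > fs/2 = 22.15 kHz, folds to fs − 33.4 kHz = 10.9 kHz.
171 kHz mod fs = 38.1 kHz.
38.1 kHz > fs/2 = 22.15 kHz, folds to fs − 38.1 kHz = 6.2 kHz.
33.4 kHz and 99.5 kHz both map to 10.9 kHz.

33.4 kHz, 99.5 kHz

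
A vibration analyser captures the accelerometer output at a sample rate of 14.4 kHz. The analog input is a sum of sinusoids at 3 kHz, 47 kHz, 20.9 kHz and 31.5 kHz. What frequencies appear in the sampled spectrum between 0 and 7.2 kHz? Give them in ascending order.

2.7 kHz, 3 kHz, 3.8 kHz, 6.5 kHz

fs/2 = 7.2 kHz.
3 kHz ≤ fs/2 = 7.2 kHz, passes unchanged.
47 kHz mod fs = 3.8 kHz.
3.8 kHz ≤ fs/2 = 7.2 kHz, appears at 3.8 kHz.
20.9 kHz mod fs = 6.5 kHz.
6.5 kHz ≤ fs/2 = 7.2 kHz, appears at 6.5 kHz.
31.5 kHz mod fs = 2.7 kHz.
2.7 kHz ≤ fs/2 = 7.2 kHz, appears at 2.7 kHz.
Distinct values: {2.7 kHz, 3 kHz, 3.8 kHz, 6.5 kHz}.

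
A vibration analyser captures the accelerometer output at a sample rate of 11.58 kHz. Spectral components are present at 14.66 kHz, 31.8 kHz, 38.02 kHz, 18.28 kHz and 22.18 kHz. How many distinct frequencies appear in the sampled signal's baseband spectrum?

fs/2 = 5.79 kHz.
14.66 kHz mod fs = 3.08 kHz.
3.08 kHz ≤ fs/2 = 5.79 kHz, appears at 3.08 kHz.
31.8 kHz mod fs = 8.64 kHz.
8.64 kHz > fs/2 = 5.79 kHz, folds to fs − 8.64 kHz = 2.94 kHz.
38.02 kHz mod fs = 3.28 kHz.
3.28 kHz ≤ fs/2 = 5.79 kHz, appears at 3.28 kHz.
18.28 kHz mod fs = 6.7 kHz.
6.7 kHz > fs/2 = 5.79 kHz, folds to fs − 6.7 kHz = 4.88 kHz.
22.18 kHz mod fs = 10.6 kHz.
10.6 kHz > fs/2 = 5.79 kHz, folds to fs − 10.6 kHz = 0.98 kHz.
Distinct values: {0.98 kHz, 2.94 kHz, 3.08 kHz, 3.28 kHz, 4.88 kHz} → 5.

5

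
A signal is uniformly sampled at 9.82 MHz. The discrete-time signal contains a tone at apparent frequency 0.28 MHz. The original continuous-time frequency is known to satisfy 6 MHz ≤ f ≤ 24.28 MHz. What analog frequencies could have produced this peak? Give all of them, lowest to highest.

Frequencies that alias to 0.28 MHz are k·fs ± 0.28 MHz for integer k ≥ 0.
k=0: 0.28 MHz.
k=1: 9.54 MHz, 10.1 MHz.
k=2: 19.36 MHz, 19.92 MHz.
k=3: 29.18 MHz, 29.74 MHz.
Within [6 MHz, 24.28 MHz]: 9.54 MHz, 10.1 MHz, 19.36 MHz, 19.92 MHz.

9.54 MHz, 10.1 MHz, 19.36 MHz, 19.92 MHz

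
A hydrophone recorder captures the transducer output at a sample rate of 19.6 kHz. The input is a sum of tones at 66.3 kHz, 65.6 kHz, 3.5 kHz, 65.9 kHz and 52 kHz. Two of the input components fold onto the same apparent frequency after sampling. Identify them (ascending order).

fs/2 = 9.8 kHz.
66.3 kHz mod fs = 7.5 kHz.
7.5 kHz ≤ fs/2 = 9.8 kHz, appears at 7.5 kHz.
65.6 kHz mod fs = 6.8 kHz.
6.8 kHz ≤ fs/2 = 9.8 kHz, appears at 6.8 kHz.
3.5 kHz ≤ fs/2 = 9.8 kHz, passes unchanged.
65.9 kHz mod fs = 7.1 kHz.
7.1 kHz ≤ fs/2 = 9.8 kHz, appears at 7.1 kHz.
52 kHz mod fs = 12.8 kHz.
12.8 kHz > fs/2 = 9.8 kHz, folds to fs − 12.8 kHz = 6.8 kHz.
52 kHz and 65.6 kHz both map to 6.8 kHz.

52 kHz, 65.6 kHz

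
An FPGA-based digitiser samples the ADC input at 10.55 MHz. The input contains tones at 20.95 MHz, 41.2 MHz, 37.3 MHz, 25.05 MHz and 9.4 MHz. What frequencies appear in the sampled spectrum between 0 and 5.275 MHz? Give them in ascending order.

fs/2 = 5.275 MHz.
20.95 MHz mod fs = 10.4 MHz.
10.4 MHz > fs/2 = 5.275 MHz, folds to fs − 10.4 MHz = 0.15 MHz.
41.2 MHz mod fs = 9.55 MHz.
9.55 MHz > fs/2 = 5.275 MHz, folds to fs − 9.55 MHz = 1 MHz.
37.3 MHz mod fs = 5.65 MHz.
5.65 MHz > fs/2 = 5.275 MHz, folds to fs − 5.65 MHz = 4.9 MHz.
25.05 MHz mod fs = 3.95 MHz.
3.95 MHz ≤ fs/2 = 5.275 MHz, appears at 3.95 MHz.
9.4 MHz > fs/2 = 5.275 MHz, folds to fs − 9.4 MHz = 1.15 MHz.
Distinct values: {0.15 MHz, 1 MHz, 1.15 MHz, 3.95 MHz, 4.9 MHz}.

0.15 MHz, 1 MHz, 1.15 MHz, 3.95 MHz, 4.9 MHz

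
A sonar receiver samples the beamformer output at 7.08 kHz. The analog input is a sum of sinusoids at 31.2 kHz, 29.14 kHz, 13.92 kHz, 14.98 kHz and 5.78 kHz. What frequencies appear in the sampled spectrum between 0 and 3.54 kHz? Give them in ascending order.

fs/2 = 3.54 kHz.
31.2 kHz mod fs = 2.88 kHz.
2.88 kHz ≤ fs/2 = 3.54 kHz, appears at 2.88 kHz.
29.14 kHz mod fs = 0.82 kHz.
0.82 kHz ≤ fs/2 = 3.54 kHz, appears at 0.82 kHz.
13.92 kHz mod fs = 6.84 kHz.
6.84 kHz > fs/2 = 3.54 kHz, folds to fs − 6.84 kHz = 0.24 kHz.
14.98 kHz mod fs = 0.82 kHz.
0.82 kHz ≤ fs/2 = 3.54 kHz, appears at 0.82 kHz.
5.78 kHz > fs/2 = 3.54 kHz, folds to fs − 5.78 kHz = 1.3 kHz.
Distinct values: {0.24 kHz, 0.82 kHz, 1.3 kHz, 2.88 kHz}.

0.24 kHz, 0.82 kHz, 1.3 kHz, 2.88 kHz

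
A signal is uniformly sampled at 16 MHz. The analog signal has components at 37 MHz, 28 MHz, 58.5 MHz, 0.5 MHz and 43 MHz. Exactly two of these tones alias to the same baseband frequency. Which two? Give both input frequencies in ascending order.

fs/2 = 8 MHz.
37 MHz mod fs = 5 MHz.
5 MHz ≤ fs/2 = 8 MHz, appears at 5 MHz.
28 MHz mod fs = 12 MHz.
12 MHz > fs/2 = 8 MHz, folds to fs − 12 MHz = 4 MHz.
58.5 MHz mod fs = 10.5 MHz.
10.5 MHz > fs/2 = 8 MHz, folds to fs − 10.5 MHz = 5.5 MHz.
0.5 MHz ≤ fs/2 = 8 MHz, passes unchanged.
43 MHz mod fs = 11 MHz.
11 MHz > fs/2 = 8 MHz, folds to fs − 11 MHz = 5 MHz.
37 MHz and 43 MHz both map to 5 MHz.

37 MHz, 43 MHz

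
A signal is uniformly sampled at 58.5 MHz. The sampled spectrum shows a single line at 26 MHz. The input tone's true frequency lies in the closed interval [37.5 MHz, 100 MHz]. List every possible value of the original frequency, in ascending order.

84.5 MHz, 91 MHz

Frequencies that alias to 26 MHz are k·fs ± 26 MHz for integer k ≥ 0.
k=0: 26 MHz.
k=1: 32.5 MHz, 84.5 MHz.
k=2: 91 MHz, 143 MHz.
k=3: 149.5 MHz, 201.5 MHz.
Within [37.5 MHz, 100 MHz]: 84.5 MHz, 91 MHz.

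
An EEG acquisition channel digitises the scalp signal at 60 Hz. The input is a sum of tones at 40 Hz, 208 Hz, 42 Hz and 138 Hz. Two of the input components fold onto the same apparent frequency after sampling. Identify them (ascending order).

fs/2 = 30 Hz.
40 Hz > fs/2 = 30 Hz, folds to fs − 40 Hz = 20 Hz.
208 Hz mod fs = 28 Hz.
28 Hz ≤ fs/2 = 30 Hz, appears at 28 Hz.
42 Hz > fs/2 = 30 Hz, folds to fs − 42 Hz = 18 Hz.
138 Hz mod fs = 18 Hz.
18 Hz ≤ fs/2 = 30 Hz, appears at 18 Hz.
42 Hz and 138 Hz both map to 18 Hz.

42 Hz, 138 Hz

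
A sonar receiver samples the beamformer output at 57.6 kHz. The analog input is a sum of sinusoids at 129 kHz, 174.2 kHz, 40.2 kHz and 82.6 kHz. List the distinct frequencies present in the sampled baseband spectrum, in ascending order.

1.4 kHz, 13.8 kHz, 17.4 kHz, 25 kHz

fs/2 = 28.8 kHz.
129 kHz mod fs = 13.8 kHz.
13.8 kHz ≤ fs/2 = 28.8 kHz, appears at 13.8 kHz.
174.2 kHz mod fs = 1.4 kHz.
1.4 kHz ≤ fs/2 = 28.8 kHz, appears at 1.4 kHz.
40.2 kHz > fs/2 = 28.8 kHz, folds to fs − 40.2 kHz = 17.4 kHz.
82.6 kHz mod fs = 25 kHz.
25 kHz ≤ fs/2 = 28.8 kHz, appears at 25 kHz.
Distinct values: {1.4 kHz, 13.8 kHz, 17.4 kHz, 25 kHz}.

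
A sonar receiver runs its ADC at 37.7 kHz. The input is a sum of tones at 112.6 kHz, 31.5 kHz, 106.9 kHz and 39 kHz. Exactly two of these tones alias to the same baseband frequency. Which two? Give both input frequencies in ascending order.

31.5 kHz, 106.9 kHz

fs/2 = 18.85 kHz.
112.6 kHz mod fs = 37.2 kHz.
37.2 kHz > fs/2 = 18.85 kHz, folds to fs − 37.2 kHz = 0.5 kHz.
31.5 kHz > fs/2 = 18.85 kHz, folds to fs − 31.5 kHz = 6.2 kHz.
106.9 kHz mod fs = 31.5 kHz.
31.5 kHz > fs/2 = 18.85 kHz, folds to fs − 31.5 kHz = 6.2 kHz.
39 kHz mod fs = 1.3 kHz.
1.3 kHz ≤ fs/2 = 18.85 kHz, appears at 1.3 kHz.
31.5 kHz and 106.9 kHz both map to 6.2 kHz.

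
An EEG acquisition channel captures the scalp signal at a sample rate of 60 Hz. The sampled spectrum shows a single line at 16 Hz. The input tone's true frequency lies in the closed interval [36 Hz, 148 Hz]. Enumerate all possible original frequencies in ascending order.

44 Hz, 76 Hz, 104 Hz, 136 Hz

Frequencies that alias to 16 Hz are k·fs ± 16 Hz for integer k ≥ 0.
k=0: 16 Hz.
k=1: 44 Hz, 76 Hz.
k=2: 104 Hz, 136 Hz.
k=3: 164 Hz, 196 Hz.
Within [36 Hz, 148 Hz]: 44 Hz, 76 Hz, 104 Hz, 136 Hz.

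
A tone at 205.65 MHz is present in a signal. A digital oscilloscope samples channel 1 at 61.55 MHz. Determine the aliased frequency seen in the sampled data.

21 MHz

205.65 MHz mod fs = 21 MHz.
21 MHz ≤ fs/2 = 30.775 MHz, appears at 21 MHz.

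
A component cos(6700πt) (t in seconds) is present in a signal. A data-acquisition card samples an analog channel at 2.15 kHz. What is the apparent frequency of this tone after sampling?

0.95 kHz

ω = 6700π rad/s → f = ω/(2π) = 3350 Hz = 3.35 kHz.
3.35 kHz mod fs = 1.2 kHz.
1.2 kHz > fs/2 = 1.075 kHz, folds to fs − 1.2 kHz = 0.95 kHz.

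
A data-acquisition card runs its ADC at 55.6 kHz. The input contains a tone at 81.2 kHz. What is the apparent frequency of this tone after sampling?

81.2 kHz mod fs = 25.6 kHz.
25.6 kHz ≤ fs/2 = 27.8 kHz, appears at 25.6 kHz.

25.6 kHz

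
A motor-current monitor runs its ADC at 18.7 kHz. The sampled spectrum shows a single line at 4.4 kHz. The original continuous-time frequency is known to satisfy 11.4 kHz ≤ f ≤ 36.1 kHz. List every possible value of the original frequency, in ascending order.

14.3 kHz, 23.1 kHz, 33 kHz

Frequencies that alias to 4.4 kHz are k·fs ± 4.4 kHz for integer k ≥ 0.
k=0: 4.4 kHz.
k=1: 14.3 kHz, 23.1 kHz.
k=2: 33 kHz, 41.8 kHz.
k=3: 51.7 kHz, 60.5 kHz.
Within [11.4 kHz, 36.1 kHz]: 14.3 kHz, 23.1 kHz, 33 kHz.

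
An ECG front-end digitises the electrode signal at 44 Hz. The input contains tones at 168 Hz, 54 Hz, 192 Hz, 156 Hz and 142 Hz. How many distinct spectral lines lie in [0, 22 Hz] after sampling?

fs/2 = 22 Hz.
168 Hz mod fs = 36 Hz.
36 Hz > fs/2 = 22 Hz, folds to fs − 36 Hz = 8 Hz.
54 Hz mod fs = 10 Hz.
10 Hz ≤ fs/2 = 22 Hz, appears at 10 Hz.
192 Hz mod fs = 16 Hz.
16 Hz ≤ fs/2 = 22 Hz, appears at 16 Hz.
156 Hz mod fs = 24 Hz.
24 Hz > fs/2 = 22 Hz, folds to fs − 24 Hz = 20 Hz.
142 Hz mod fs = 10 Hz.
10 Hz ≤ fs/2 = 22 Hz, appears at 10 Hz.
Distinct values: {8 Hz, 10 Hz, 16 Hz, 20 Hz} → 4.

4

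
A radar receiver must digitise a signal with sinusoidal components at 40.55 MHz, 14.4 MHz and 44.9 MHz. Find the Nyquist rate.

89.8 MHz

Highest-frequency component: 44.9 MHz.
Nyquist rate = 2 × 44.9 MHz = 89.8 MHz.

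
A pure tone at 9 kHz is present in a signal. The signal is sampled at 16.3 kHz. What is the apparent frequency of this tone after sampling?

7.3 kHz

9 kHz > fs/2 = 8.15 kHz, folds to fs − 9 kHz = 7.3 kHz.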